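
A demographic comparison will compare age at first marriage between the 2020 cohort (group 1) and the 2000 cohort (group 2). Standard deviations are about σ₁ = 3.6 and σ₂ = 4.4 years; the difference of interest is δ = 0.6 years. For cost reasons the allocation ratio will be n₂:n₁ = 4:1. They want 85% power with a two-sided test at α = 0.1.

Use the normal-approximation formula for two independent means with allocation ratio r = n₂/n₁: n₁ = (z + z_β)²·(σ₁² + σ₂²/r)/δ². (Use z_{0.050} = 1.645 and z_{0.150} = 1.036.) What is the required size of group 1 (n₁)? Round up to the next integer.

n₁ = 356

n₁ = (z_{α/2} + z_β)² · (σ₁² + σ₂²/r) / δ²
   = (1.645 + 1.036)² · (3.6² + 4.4²/4) / 0.6²
   = 7.1878 · (12.96 + 4.84) / 0.36
   = 7.1878 · 17.8 / 0.36
   = 355.39
Round up → n₁ = 356; n₂ = r·n₁ = 4 × 356 = 1424.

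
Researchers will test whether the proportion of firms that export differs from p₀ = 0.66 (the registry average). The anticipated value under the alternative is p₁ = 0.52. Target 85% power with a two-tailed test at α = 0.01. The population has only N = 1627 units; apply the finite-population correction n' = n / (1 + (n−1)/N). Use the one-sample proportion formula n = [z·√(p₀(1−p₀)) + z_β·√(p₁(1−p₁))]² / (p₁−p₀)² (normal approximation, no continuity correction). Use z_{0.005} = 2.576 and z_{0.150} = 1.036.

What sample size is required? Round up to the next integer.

n = [z_{α/2}·√(p₀q₀) + z_β·√(p₁q₁)]² / (p₁ − p₀)²
  = [2.576·√(0.66·0.34) + 1.036·√(0.52·0.48)]² / (-0.14)²
  = [2.576·0.4737 + 1.036·0.4996]² / 0.0196
  = [1.7379]² / 0.0196
  = 154.09
Finite-population correction (N = 1627): 154.09 / (1 + (154.09 − 1)/1627) = 140.84.
Round up → n = 141.

n = 141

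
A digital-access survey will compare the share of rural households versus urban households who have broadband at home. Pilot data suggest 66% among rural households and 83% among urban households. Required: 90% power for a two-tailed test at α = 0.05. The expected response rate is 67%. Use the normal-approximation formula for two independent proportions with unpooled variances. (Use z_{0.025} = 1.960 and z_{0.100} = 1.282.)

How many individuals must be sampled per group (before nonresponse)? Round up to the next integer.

n = (z_{α/2} + z_β)² · [p₁(1−p₁) + p₂(1−p₂)] / (p₁ − p₂)²
  = (1.960 + 1.282)² · (0.66·0.34 + 0.83·0.17) / (-0.17)²
  = (3.242)² · (0.2244 + 0.1411) / 0.0289
  = 10.5106 · 0.3655 / 0.0289
  = 132.93
Adjust for 67% response: 132.93 / 0.67 = 198.40.
Round up → n = 199 per group.

n = 199 per group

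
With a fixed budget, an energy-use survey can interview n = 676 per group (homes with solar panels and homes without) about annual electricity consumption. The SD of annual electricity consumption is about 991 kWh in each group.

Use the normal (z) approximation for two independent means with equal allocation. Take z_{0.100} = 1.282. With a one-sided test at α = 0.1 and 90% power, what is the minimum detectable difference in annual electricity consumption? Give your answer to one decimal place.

δ = (z_α + z_β) · √((σ₁²+σ₂²)/n)
  = (1.282 + 1.282) · √(1964162/676)
  = 2.564 · √2905.6
  = 2.564 · 53.9033
  = 138.2080

Minimum detectable difference ≈ 138.2 kWh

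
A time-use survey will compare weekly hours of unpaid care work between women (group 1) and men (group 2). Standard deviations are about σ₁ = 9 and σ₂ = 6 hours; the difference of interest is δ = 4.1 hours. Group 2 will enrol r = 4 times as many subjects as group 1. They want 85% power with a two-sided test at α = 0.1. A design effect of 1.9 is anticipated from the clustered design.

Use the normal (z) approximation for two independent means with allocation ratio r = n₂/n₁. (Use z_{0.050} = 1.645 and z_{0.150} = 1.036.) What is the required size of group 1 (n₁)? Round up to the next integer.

n₁ = (z_{α/2} + z_β)² · (σ₁² + σ₂²/r) / δ²
   = (1.645 + 1.036)² · (9² + 6²/4) / 4.1²
   = 7.1878 · (81 + 9) / 16.81
   = 7.1878 · 90 / 16.81
   = 38.48
Design effect: 1.9 × 38.48 = 73.12.
Round up → n₁ = 74; n₂ = r·n₁ = 4 × 74 = 296.

n₁ = 74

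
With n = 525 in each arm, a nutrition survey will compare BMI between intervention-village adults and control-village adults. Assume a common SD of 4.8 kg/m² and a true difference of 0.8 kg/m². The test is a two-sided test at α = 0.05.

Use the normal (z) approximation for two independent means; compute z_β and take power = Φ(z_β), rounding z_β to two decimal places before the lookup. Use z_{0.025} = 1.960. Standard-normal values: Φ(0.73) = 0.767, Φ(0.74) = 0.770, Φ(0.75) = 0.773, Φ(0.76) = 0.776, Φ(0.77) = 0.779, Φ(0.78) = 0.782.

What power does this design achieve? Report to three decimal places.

z_β = δ·√(n/(σ₁²+σ₂²)) − z_{α/2}
    = 0.8 · √(525/46.08) − 1.960
    = 0.8 · 3.37539 − 1.960
    = 2.7003 − 1.960 = 0.7403 → 0.74
Power = Φ(0.74) = 0.770.

Power ≈ 0.770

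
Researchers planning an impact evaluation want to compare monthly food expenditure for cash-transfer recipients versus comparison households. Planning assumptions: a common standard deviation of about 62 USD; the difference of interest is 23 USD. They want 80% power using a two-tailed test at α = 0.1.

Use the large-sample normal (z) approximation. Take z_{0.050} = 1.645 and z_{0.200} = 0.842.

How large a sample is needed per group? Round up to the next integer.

n = 90 per group

n = (z_{α/2} + z_β)² · (σ₁² + σ₂²) / δ²
  = (1.645 + 0.842)² · (2·62² = 7688) / 23²
  = 6.1852 · 7688 / 529
  = 89.89
Round up → n = 90 per group.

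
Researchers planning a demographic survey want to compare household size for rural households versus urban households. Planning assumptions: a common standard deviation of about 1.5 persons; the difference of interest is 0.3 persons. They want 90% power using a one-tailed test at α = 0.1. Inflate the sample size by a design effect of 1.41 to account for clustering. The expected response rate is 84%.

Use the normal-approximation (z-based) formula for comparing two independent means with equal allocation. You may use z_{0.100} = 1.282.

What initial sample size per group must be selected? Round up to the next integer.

n = (z_α + z_β)² · (σ₁² + σ₂²) / δ²
  = (1.282 + 1.282)² · (2·1.5² = 4.5) / 0.3²
  = 6.5741 · 4.5 / 0.09
  = 328.70
Design effect: 1.41 × 328.70 = 463.47.
Adjust for 84% response: 463.47 / 0.84 = 551.75.
Round up → n = 552 per group.

n = 552 per group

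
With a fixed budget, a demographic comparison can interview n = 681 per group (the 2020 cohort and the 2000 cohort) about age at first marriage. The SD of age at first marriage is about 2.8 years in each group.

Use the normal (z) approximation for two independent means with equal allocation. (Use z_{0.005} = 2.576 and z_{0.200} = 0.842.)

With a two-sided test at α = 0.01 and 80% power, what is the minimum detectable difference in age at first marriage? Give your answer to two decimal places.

δ = (z_{α/2} + z_β) · √((σ₁²+σ₂²)/n)
  = (2.576 + 0.842) · √(15.68/681)
  = 3.418 · √0.02302
  = 3.418 · 0.1517
  = 0.5186

Minimum detectable difference ≈ 0.52 years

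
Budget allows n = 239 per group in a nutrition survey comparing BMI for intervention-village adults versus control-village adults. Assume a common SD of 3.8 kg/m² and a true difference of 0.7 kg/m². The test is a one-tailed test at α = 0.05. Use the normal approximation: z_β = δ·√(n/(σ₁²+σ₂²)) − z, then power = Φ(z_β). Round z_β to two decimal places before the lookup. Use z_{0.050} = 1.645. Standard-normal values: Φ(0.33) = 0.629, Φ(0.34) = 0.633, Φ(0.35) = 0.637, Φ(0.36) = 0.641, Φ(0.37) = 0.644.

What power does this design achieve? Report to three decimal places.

z_β = δ·√(n/(σ₁²+σ₂²)) − z_α
    = 0.7 · √(239/28.88) − 1.645
    = 0.7 · 2.87674 − 1.645
    = 2.0137 − 1.645 = 0.3687 → 0.37
Power = Φ(0.37) = 0.644.

Power ≈ 0.644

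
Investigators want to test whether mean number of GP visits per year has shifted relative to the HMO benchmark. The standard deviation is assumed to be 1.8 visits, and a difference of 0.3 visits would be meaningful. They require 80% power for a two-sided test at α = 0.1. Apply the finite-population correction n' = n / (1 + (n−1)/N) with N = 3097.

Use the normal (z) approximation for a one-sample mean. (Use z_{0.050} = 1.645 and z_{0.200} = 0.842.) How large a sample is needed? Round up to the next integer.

n = (z_{α/2} + z_β)² · σ² / δ²
  = (1.645 + 0.842)² · 1.8² / 0.3²
  = 6.1852 · 3.24 / 0.09
  = 222.67
Finite-population correction (N = 3097): 222.67 / (1 + (222.67 − 1)/3097) = 207.79.
Round up → n = 208.

n = 208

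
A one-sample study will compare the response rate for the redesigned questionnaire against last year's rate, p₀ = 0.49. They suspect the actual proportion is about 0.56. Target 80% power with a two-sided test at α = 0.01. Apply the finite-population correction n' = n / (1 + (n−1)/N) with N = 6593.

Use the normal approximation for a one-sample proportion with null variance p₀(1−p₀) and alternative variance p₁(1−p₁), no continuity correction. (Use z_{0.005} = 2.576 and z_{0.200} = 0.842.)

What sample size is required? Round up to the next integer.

n = [z_{α/2}·√(p₀q₀) + z_β·√(p₁q₁)]² / (p₁ − p₀)²
  = [2.576·√(0.49·0.51) + 0.842·√(0.56·0.44)]² / (0.07)²
  = [2.576·0.4999 + 0.842·0.4964]² / 0.0049
  = [1.7057]² / 0.0049
  = 593.76
Finite-population correction (N = 6593): 593.76 / (1 + (593.76 − 1)/6593) = 544.78.
Round up → n = 545.

n = 545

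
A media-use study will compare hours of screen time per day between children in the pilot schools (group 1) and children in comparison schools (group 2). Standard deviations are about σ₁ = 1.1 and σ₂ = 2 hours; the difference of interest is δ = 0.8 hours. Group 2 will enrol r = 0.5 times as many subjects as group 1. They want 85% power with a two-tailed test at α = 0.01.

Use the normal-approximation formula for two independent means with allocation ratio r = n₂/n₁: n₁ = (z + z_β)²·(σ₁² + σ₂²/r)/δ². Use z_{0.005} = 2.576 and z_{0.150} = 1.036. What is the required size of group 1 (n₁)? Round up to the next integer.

n₁ = (z_{α/2} + z_β)² · (σ₁² + σ₂²/r) / δ²
   = (2.576 + 1.036)² · (1.1² + 2²/0.5) / 0.8²
   = 13.0465 · (1.21 + 8) / 0.64
   = 13.0465 · 9.21 / 0.64
   = 187.75
Round up → n₁ = 188; n₂ = r·n₁ = 0.5 × 188 = 94.

n₁ = 188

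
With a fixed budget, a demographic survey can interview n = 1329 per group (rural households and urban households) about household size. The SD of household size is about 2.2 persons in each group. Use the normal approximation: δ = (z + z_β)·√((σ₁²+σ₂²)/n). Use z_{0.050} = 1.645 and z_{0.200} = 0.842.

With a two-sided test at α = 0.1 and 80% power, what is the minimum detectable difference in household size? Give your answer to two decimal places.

δ = (z_{α/2} + z_β) · √((σ₁²+σ₂²)/n)
  = (1.645 + 0.842) · √(9.68/1329)
  = 2.487 · √0.00728
  = 2.487 · 0.0853
  = 0.2123

Minimum detectable difference ≈ 0.21 persons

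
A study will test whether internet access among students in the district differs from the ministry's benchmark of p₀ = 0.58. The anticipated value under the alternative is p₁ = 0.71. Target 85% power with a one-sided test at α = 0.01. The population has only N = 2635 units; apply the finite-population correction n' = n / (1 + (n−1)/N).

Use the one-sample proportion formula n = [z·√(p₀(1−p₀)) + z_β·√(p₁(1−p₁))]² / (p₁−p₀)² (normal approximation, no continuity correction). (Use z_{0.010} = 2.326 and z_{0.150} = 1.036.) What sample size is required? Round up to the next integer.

n = 147

n = [z_α·√(p₀q₀) + z_β·√(p₁q₁)]² / (p₁ − p₀)²
  = [2.326·√(0.58·0.42) + 1.036·√(0.71·0.29)]² / (0.13)²
  = [2.326·0.4936 + 1.036·0.4538]² / 0.0169
  = [1.6181]² / 0.0169
  = 154.93
Finite-population correction (N = 2635): 154.93 / (1 + (154.93 − 1)/2635) = 146.38.
Round up → n = 147.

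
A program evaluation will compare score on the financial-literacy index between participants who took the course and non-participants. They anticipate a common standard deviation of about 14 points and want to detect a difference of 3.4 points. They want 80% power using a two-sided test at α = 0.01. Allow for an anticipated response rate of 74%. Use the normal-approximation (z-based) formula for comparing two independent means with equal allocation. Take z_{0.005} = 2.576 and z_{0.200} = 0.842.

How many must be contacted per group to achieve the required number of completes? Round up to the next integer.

n = 536 per group

n = (z_{α/2} + z_β)² · (σ₁² + σ₂²) / δ²
  = (2.576 + 0.842)² · (2·14² = 392) / 3.4²
  = 11.6827 · 392 / 11.56
  = 396.16
Adjust for 74% response: 396.16 / 0.74 = 535.35.
Round up → n = 536 per group.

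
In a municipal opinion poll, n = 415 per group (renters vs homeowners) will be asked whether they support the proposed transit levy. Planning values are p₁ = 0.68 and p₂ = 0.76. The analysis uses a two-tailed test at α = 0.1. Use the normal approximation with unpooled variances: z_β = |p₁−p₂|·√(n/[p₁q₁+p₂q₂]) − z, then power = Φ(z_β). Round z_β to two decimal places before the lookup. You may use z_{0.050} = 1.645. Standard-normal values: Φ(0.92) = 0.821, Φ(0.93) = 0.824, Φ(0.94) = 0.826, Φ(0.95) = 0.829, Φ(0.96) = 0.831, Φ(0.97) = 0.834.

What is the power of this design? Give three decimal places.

Power ≈ 0.824

z_β = |p₁−p₂|·√(n/[p₁q₁+p₂q₂]) − z_{α/2}
    = 0.08 · √(415/0.4000) − 1.645
    = 0.08 · 32.2102 − 1.645
    = 2.5768 − 1.645 = 0.9318 → 0.93
Power = Φ(0.93) = 0.824.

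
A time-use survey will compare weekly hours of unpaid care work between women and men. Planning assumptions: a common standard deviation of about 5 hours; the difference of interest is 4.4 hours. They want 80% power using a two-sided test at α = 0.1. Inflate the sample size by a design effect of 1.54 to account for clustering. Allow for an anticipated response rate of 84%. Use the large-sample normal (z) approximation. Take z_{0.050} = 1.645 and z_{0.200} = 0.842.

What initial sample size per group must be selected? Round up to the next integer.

n = 30 per group

n = (z_{α/2} + z_β)² · (σ₁² + σ₂²) / δ²
  = (1.645 + 0.842)² · (2·5² = 50) / 4.4²
  = 6.1852 · 50 / 19.36
  = 15.97
Design effect: 1.54 × 15.97 = 24.60.
Adjust for 84% response: 24.60 / 0.84 = 29.29.
Round up → n = 30 per group.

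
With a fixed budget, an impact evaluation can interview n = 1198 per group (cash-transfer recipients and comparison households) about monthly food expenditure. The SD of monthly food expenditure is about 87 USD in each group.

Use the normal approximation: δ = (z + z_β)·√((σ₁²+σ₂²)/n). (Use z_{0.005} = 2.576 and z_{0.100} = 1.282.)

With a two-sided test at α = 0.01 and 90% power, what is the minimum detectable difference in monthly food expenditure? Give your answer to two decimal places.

δ = (z_{α/2} + z_β) · √((σ₁²+σ₂²)/n)
  = (2.576 + 1.282) · √(15138/1198)
  = 3.858 · √12.6361
  = 3.858 · 3.5547
  = 13.7141

Minimum detectable difference ≈ 13.71 USD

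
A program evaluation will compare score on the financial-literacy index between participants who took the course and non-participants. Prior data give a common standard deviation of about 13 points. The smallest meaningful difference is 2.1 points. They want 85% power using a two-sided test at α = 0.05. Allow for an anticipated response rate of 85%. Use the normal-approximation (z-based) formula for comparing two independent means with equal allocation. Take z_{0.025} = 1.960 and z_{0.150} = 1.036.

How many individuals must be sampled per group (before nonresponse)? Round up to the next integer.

n = 810 per group

n = (z_{α/2} + z_β)² · (σ₁² + σ₂²) / δ²
  = (1.960 + 1.036)² · (2·13² = 338) / 2.1²
  = 8.9760 · 338 / 4.41
  = 687.96
Adjust for 85% response: 687.96 / 0.85 = 809.36.
Round up → n = 810 per group.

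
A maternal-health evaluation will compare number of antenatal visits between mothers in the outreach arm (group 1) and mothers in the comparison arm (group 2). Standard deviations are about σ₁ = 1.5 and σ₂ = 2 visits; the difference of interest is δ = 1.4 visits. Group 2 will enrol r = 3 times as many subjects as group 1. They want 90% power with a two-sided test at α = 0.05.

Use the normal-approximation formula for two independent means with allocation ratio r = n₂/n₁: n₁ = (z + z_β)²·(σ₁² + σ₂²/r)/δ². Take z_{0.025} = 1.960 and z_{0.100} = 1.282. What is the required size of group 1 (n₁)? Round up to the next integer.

n₁ = (z_{α/2} + z_β)² · (σ₁² + σ₂²/r) / δ²
   = (1.960 + 1.282)² · (1.5² + 2²/3) / 1.4²
   = 10.5106 · (2.25 + 1.3333) / 1.96
   = 10.5106 · 3.5833 / 1.96
   = 19.22
Round up → n₁ = 20; n₂ = r·n₁ = 3 × 20 = 60.

n₁ = 20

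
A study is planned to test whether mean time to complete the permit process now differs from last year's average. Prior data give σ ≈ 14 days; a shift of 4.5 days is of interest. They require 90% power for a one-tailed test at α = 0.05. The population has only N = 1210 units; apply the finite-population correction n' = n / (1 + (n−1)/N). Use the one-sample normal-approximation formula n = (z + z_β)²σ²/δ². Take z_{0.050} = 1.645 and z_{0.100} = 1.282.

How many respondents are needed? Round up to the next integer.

n = (z_α + z_β)² · σ² / δ²
  = (1.645 + 1.282)² · 14² / 4.5²
  = 8.5673 · 196 / 20.25
  = 82.92
Finite-population correction (N = 1210): 82.92 / (1 + (82.92 − 1)/1210) = 77.66.
Round up → n = 78.

n = 78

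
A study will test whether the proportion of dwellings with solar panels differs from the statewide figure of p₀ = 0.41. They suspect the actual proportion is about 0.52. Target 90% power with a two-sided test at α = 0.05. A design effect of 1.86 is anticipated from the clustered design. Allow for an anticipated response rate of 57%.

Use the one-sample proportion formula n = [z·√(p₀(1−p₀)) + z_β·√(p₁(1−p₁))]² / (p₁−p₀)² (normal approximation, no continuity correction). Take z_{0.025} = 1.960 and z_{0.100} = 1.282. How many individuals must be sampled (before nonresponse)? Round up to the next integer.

n = 695

n = [z_{α/2}·√(p₀q₀) + z_β·√(p₁q₁)]² / (p₁ − p₀)²
  = [1.960·√(0.41·0.59) + 1.282·√(0.52·0.48)]² / (0.11)²
  = [1.960·0.4918 + 1.282·0.4996]² / 0.0121
  = [1.6045]² / 0.0121
  = 212.76
Design effect: 1.86 × 212.76 = 395.73.
Adjust for 57% response: 395.73 / 0.57 = 694.26.
Round up → n = 695.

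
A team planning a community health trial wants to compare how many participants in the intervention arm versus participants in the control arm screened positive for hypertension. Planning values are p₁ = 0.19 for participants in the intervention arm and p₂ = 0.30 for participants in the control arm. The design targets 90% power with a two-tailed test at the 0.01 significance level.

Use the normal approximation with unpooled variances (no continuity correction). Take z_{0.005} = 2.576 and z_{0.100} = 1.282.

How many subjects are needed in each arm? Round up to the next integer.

n = 448 per group

n = (z_{α/2} + z_β)² · [p₁(1−p₁) + p₂(1−p₂)] / (p₁ − p₂)²
  = (2.576 + 1.282)² · (0.19·0.81 + 0.30·0.70) / (-0.11)²
  = (3.858)² · (0.1539 + 0.2100) / 0.0121
  = 14.8842 · 0.3639 / 0.0121
  = 447.63
Round up → n = 448 per group.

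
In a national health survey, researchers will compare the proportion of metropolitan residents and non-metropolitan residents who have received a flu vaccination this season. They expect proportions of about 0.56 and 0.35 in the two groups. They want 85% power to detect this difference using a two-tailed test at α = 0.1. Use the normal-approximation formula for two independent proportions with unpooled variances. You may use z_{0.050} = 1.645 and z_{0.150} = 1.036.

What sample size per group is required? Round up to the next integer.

n = 78 per group

n = (z_{α/2} + z_β)² · [p₁(1−p₁) + p₂(1−p₂)] / (p₁ − p₂)²
  = (1.645 + 1.036)² · (0.56·0.44 + 0.35·0.65) / (0.21)²
  = (2.681)² · (0.2464 + 0.2275) / 0.0441
  = 7.1878 · 0.4739 / 0.0441
  = 77.24
Round up → n = 78 per group.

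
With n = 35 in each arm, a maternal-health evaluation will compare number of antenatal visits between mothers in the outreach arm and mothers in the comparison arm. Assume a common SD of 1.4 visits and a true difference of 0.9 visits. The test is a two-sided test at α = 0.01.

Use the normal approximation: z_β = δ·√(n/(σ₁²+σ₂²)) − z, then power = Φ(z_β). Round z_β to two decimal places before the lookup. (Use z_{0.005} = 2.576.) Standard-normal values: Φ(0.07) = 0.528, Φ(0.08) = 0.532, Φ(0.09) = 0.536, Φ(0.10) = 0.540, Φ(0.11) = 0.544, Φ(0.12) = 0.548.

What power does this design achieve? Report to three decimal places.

Power ≈ 0.544

z_β = δ·√(n/(σ₁²+σ₂²)) − z_{α/2}
    = 0.9 · √(35/3.92) − 2.576
    = 0.9 · 2.98807 − 2.576
    = 2.6893 − 2.576 = 0.1133 → 0.11
Power = Φ(0.11) = 0.544.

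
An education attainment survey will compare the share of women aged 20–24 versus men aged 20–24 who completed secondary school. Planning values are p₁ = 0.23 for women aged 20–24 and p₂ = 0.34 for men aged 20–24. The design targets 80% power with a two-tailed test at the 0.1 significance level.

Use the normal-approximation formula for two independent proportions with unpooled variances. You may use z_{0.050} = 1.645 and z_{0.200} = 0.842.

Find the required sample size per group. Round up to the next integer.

n = (z_{α/2} + z_β)² · [p₁(1−p₁) + p₂(1−p₂)] / (p₁ − p₂)²
  = (1.645 + 0.842)² · (0.23·0.77 + 0.34·0.66) / (-0.11)²
  = (2.487)² · (0.1771 + 0.2244) / 0.0121
  = 6.1852 · 0.4015 / 0.0121
  = 205.24
Round up → n = 206 per group.

n = 206 per group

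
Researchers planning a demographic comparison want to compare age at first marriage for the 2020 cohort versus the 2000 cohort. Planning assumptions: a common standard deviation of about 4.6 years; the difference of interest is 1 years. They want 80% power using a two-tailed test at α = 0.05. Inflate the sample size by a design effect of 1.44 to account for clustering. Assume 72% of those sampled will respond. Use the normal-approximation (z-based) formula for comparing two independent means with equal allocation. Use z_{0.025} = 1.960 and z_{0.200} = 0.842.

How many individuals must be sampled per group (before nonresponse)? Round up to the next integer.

n = 665 per group

n = (z_{α/2} + z_β)² · (σ₁² + σ₂²) / δ²
  = (1.960 + 0.842)² · (2·4.6² = 42.32) / 1²
  = 7.8512 · 42.32 / 1
  = 332.26
Design effect: 1.44 × 332.26 = 478.46.
Adjust for 72% response: 478.46 / 0.72 = 664.53.
Round up → n = 665 per group.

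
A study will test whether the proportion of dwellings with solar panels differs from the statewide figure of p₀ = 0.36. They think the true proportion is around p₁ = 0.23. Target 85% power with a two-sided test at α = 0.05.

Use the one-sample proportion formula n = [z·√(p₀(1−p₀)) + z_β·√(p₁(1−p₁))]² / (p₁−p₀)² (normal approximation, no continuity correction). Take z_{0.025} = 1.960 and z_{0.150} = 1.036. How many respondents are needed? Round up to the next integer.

n = 113

n = [z_{α/2}·√(p₀q₀) + z_β·√(p₁q₁)]² / (p₁ − p₀)²
  = [1.960·√(0.36·0.64) + 1.036·√(0.23·0.77)]² / (-0.13)²
  = [1.960·0.4800 + 1.036·0.4208]² / 0.0169
  = [1.3768]² / 0.0169
  = 112.16
Round up → n = 113.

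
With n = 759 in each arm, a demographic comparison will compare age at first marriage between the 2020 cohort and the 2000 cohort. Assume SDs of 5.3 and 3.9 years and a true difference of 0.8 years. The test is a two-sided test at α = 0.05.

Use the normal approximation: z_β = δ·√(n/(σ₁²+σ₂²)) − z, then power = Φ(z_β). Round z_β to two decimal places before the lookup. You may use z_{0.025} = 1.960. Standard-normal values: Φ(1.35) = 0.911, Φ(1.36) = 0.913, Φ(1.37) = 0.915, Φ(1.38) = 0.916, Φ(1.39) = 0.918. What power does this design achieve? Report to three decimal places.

Power ≈ 0.918

z_β = δ·√(n/(σ₁²+σ₂²)) − z_{α/2}
    = 0.8 · √(759/43.3) − 1.960
    = 0.8 · 4.18675 − 1.960
    = 3.3494 − 1.960 = 1.3894 → 1.39
Power = Φ(1.39) = 0.918.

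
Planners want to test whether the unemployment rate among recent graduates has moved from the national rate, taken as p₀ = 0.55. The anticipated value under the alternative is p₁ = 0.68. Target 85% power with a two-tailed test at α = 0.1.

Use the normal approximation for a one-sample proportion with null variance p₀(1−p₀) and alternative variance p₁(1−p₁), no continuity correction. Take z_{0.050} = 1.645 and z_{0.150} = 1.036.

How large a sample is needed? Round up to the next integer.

n = 101

n = [z_{α/2}·√(p₀q₀) + z_β·√(p₁q₁)]² / (p₁ − p₀)²
  = [1.645·√(0.55·0.45) + 1.036·√(0.68·0.32)]² / (0.13)²
  = [1.645·0.4975 + 1.036·0.4665]² / 0.0169
  = [1.3016]² / 0.0169
  = 100.25
Round up → n = 101.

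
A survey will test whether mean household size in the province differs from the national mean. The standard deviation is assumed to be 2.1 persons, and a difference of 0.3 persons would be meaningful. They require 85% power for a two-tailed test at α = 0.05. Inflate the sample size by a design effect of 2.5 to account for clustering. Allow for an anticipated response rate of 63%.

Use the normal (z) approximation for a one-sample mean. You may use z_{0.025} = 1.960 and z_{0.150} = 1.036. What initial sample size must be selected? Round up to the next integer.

n = (z_{α/2} + z_β)² · σ² / δ²
  = (1.960 + 1.036)² · 2.1² / 0.3²
  = 8.9760 · 4.41 / 0.09
  = 439.82
Design effect: 2.5 × 439.82 = 1099.56.
Adjust for 63% response: 1099.56 / 0.63 = 1745.34.
Round up → n = 1746.

n = 1746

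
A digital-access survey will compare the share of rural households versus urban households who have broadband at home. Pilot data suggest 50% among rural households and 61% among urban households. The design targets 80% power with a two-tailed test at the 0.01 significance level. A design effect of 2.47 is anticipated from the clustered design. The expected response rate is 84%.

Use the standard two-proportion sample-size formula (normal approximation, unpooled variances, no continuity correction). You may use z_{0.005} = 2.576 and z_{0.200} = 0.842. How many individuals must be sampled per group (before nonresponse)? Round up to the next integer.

n = (z_{α/2} + z_β)² · [p₁(1−p₁) + p₂(1−p₂)] / (p₁ − p₂)²
  = (2.576 + 0.842)² · (0.50·0.50 + 0.61·0.39) / (-0.11)²
  = (3.418)² · (0.2500 + 0.2379) / 0.0121
  = 11.6827 · 0.4879 / 0.0121
  = 471.07
Design effect: 2.47 × 471.07 = 1163.55.
Adjust for 84% response: 1163.55 / 0.84 = 1385.18.
Round up → n = 1386 per group.

n = 1386 per group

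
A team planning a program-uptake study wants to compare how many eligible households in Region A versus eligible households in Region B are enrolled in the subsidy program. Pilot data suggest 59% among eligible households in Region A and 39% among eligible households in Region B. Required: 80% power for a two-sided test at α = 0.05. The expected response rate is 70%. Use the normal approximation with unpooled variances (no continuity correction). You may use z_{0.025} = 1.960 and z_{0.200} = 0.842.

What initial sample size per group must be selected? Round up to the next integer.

n = 135 per group

n = (z_{α/2} + z_β)² · [p₁(1−p₁) + p₂(1−p₂)] / (p₁ − p₂)²
  = (1.960 + 0.842)² · (0.59·0.41 + 0.39·0.61) / (0.20)²
  = (2.802)² · (0.2419 + 0.2379) / 0.0400
  = 7.8512 · 0.4798 / 0.0400
  = 94.18
Adjust for 70% response: 94.18 / 0.70 = 134.54.
Round up → n = 135 per group.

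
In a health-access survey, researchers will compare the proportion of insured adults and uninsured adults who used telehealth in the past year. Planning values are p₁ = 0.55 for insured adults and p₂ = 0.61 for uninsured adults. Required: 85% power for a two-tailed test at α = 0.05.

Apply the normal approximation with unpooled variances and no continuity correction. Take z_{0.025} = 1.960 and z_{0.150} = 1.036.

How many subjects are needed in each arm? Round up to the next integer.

n = 1211 per group

n = (z_{α/2} + z_β)² · [p₁(1−p₁) + p₂(1−p₂)] / (p₁ − p₂)²
  = (1.960 + 1.036)² · (0.55·0.45 + 0.61·0.39) / (-0.06)²
  = (2.996)² · (0.2475 + 0.2379) / 0.0036
  = 8.9760 · 0.4854 / 0.0036
  = 1210.27
Round up → n = 1211 per group.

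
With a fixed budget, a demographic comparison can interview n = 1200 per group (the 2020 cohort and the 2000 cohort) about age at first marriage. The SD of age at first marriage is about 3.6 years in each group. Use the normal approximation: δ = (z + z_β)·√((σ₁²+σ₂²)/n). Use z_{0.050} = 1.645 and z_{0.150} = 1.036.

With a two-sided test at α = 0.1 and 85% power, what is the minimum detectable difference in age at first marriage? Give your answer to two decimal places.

δ = (z_{α/2} + z_β) · √((σ₁²+σ₂²)/n)
  = (1.645 + 1.036) · √(25.92/1200)
  = 2.681 · √0.0216
  = 2.681 · 0.1470
  = 0.3940

Minimum detectable difference ≈ 0.39 years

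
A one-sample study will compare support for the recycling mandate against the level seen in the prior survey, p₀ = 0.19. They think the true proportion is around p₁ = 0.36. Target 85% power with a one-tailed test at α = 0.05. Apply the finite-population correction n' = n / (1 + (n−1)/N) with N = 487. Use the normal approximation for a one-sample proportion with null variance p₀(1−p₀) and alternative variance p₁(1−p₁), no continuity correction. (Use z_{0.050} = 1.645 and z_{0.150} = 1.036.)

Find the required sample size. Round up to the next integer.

n = 42

n = [z_α·√(p₀q₀) + z_β·√(p₁q₁)]² / (p₁ − p₀)²
  = [1.645·√(0.19·0.81) + 1.036·√(0.36·0.64)]² / (0.17)²
  = [1.645·0.3923 + 1.036·0.4800]² / 0.0289
  = [1.1426]² / 0.0289
  = 45.18
Finite-population correction (N = 487): 45.18 / (1 + (45.18 − 1)/487) = 41.42.
Round up → n = 42.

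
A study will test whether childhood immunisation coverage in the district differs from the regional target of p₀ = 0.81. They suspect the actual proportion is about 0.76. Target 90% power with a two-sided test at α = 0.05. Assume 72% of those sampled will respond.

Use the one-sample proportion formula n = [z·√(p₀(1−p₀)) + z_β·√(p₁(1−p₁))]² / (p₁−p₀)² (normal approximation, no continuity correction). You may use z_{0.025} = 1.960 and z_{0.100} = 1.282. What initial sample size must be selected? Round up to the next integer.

n = [z_{α/2}·√(p₀q₀) + z_β·√(p₁q₁)]² / (p₁ − p₀)²
  = [1.960·√(0.81·0.19) + 1.282·√(0.76·0.24)]² / (-0.05)²
  = [1.960·0.3923 + 1.282·0.4271]² / 0.0025
  = [1.3164]² / 0.0025
  = 693.20
Adjust for 72% response: 693.20 / 0.72 = 962.77.
Round up → n = 963.

n = 963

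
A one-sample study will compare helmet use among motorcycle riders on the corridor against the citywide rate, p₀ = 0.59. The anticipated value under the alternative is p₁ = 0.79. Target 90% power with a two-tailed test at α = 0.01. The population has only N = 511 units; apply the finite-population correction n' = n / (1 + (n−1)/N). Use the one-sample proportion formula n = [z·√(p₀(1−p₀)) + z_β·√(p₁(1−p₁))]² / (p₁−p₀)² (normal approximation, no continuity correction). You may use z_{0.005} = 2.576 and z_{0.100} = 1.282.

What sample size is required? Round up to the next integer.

n = [z_{α/2}·√(p₀q₀) + z_β·√(p₁q₁)]² / (p₁ − p₀)²
  = [2.576·√(0.59·0.41) + 1.282·√(0.79·0.21)]² / (0.20)²
  = [2.576·0.4918 + 1.282·0.4073]² / 0.0400
  = [1.7891]² / 0.0400
  = 80.02
Finite-population correction (N = 511): 80.02 / (1 + (80.02 − 1)/511) = 69.31.
Round up → n = 70.

n = 70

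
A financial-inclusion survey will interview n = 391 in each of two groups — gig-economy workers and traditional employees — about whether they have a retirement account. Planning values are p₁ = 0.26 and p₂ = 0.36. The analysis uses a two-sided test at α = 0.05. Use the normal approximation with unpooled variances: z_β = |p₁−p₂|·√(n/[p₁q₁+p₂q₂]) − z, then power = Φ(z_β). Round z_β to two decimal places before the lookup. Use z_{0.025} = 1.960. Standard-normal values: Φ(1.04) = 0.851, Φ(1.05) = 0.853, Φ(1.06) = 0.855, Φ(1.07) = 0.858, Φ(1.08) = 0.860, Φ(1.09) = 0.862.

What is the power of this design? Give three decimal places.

Power ≈ 0.860

z_β = |p₁−p₂|·√(n/[p₁q₁+p₂q₂]) − z_{α/2}
    = 0.10 · √(391/0.4228) − 1.960
    = 0.10 · 30.4103 − 1.960
    = 3.0410 − 1.960 = 1.0810 → 1.08
Power = Φ(1.08) = 0.860.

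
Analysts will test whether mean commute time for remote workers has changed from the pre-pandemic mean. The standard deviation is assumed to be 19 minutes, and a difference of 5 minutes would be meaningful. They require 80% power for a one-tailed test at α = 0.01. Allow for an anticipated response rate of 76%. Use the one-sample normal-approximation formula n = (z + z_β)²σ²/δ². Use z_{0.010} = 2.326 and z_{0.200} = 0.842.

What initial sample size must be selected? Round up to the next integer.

n = (z_α + z_β)² · σ² / δ²
  = (2.326 + 0.842)² · 19² / 5²
  = 10.0362 · 361 / 25
  = 144.92
Adjust for 76% response: 144.92 / 0.76 = 190.69.
Round up → n = 191.

n = 191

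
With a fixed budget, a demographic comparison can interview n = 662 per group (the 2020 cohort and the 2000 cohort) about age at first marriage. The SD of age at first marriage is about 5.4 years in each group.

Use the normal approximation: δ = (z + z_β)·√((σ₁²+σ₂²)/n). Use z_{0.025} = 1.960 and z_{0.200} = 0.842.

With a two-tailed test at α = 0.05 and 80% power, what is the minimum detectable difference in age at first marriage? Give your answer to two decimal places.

δ = (z_{α/2} + z_β) · √((σ₁²+σ₂²)/n)
  = (1.960 + 0.842) · √(58.32/662)
  = 2.802 · √0.0881
  = 2.802 · 0.2968
  = 0.8317

Minimum detectable difference ≈ 0.83 years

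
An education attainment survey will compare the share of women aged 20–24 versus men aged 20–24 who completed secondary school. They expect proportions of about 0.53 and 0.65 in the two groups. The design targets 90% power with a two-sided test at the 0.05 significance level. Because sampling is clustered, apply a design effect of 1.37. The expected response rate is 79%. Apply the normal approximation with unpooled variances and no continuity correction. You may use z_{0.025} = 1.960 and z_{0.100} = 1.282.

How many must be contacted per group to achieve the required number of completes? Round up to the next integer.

n = 604 per group

n = (z_{α/2} + z_β)² · [p₁(1−p₁) + p₂(1−p₂)] / (p₁ − p₂)²
  = (1.960 + 1.282)² · (0.53·0.47 + 0.65·0.35) / (-0.12)²
  = (3.242)² · (0.2491 + 0.2275) / 0.0144
  = 10.5106 · 0.4766 / 0.0144
  = 347.87
Design effect: 1.37 × 347.87 = 476.58.
Adjust for 79% response: 476.58 / 0.79 = 603.27.
Round up → n = 604 per group.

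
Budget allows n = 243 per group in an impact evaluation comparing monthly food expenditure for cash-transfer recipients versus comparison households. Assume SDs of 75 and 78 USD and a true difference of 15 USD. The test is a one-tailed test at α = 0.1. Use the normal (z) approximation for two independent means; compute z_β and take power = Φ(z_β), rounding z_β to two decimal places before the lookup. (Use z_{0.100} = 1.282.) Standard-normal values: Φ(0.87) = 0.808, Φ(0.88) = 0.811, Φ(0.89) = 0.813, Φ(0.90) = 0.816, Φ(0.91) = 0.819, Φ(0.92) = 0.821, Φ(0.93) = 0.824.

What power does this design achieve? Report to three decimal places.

z_β = δ·√(n/(σ₁²+σ₂²)) − z_α
    = 15 · √(243/11709) − 1.282
    = 15 · 0.14406 − 1.282
    = 2.1609 − 1.282 = 0.8789 → 0.88
Power = Φ(0.88) = 0.811.

Power ≈ 0.811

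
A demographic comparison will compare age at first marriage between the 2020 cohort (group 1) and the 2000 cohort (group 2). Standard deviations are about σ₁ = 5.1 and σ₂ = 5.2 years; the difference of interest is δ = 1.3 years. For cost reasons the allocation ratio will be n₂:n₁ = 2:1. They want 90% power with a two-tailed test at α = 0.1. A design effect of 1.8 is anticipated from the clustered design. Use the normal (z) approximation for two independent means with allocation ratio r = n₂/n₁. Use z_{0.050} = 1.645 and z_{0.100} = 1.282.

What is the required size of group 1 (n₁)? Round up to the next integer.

n₁ = (z_{α/2} + z_β)² · (σ₁² + σ₂²/r) / δ²
   = (1.645 + 1.282)² · (5.1² + 5.2²/2) / 1.3²
   = 8.5673 · (26.01 + 13.52) / 1.69
   = 8.5673 · 39.53 / 1.69
   = 200.39
Design effect: 1.8 × 200.39 = 360.71.
Round up → n₁ = 361; n₂ = r·n₁ = 2 × 361 = 722.

n₁ = 361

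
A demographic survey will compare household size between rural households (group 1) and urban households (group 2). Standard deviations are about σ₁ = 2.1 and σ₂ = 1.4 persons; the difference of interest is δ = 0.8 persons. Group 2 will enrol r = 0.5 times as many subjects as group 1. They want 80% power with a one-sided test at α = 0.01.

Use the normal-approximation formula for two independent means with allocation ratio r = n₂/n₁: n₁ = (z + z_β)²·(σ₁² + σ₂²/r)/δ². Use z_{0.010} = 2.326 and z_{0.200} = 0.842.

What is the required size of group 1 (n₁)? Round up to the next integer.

n₁ = (z_α + z_β)² · (σ₁² + σ₂²/r) / δ²
   = (2.326 + 0.842)² · (2.1² + 1.4²/0.5) / 0.8²
   = 10.0362 · (4.41 + 3.92) / 0.64
   = 10.0362 · 8.33 / 0.64
   = 130.63
Round up → n₁ = 131; n₂ = r·n₁ = 0.5 × 131 = 66.

n₁ = 131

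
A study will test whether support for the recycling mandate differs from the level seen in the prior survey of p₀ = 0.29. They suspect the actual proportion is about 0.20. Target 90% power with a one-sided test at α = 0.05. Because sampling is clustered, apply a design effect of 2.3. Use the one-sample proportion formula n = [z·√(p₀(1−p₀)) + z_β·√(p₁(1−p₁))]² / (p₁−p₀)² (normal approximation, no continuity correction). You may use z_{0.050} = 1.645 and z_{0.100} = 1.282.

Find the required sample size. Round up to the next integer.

n = [z_α·√(p₀q₀) + z_β·√(p₁q₁)]² / (p₁ − p₀)²
  = [1.645·√(0.29·0.71) + 1.282·√(0.20·0.80)]² / (-0.09)²
  = [1.645·0.4538 + 1.282·0.4000]² / 0.0081
  = [1.2592]² / 0.0081
  = 195.76
Design effect: 2.3 × 195.76 = 450.26.
Round up → n = 451.

n = 451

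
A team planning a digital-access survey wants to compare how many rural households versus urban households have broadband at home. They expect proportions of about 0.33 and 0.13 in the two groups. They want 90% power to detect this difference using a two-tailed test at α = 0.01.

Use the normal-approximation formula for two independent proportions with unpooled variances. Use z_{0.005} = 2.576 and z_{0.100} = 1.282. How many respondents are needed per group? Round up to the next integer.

n = (z_{α/2} + z_β)² · [p₁(1−p₁) + p₂(1−p₂)] / (p₁ − p₂)²
  = (2.576 + 1.282)² · (0.33·0.67 + 0.13·0.87) / (0.20)²
  = (3.858)² · (0.2211 + 0.1131) / 0.0400
  = 14.8842 · 0.3342 / 0.0400
  = 124.36
Round up → n = 125 per group.

n = 125 per group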